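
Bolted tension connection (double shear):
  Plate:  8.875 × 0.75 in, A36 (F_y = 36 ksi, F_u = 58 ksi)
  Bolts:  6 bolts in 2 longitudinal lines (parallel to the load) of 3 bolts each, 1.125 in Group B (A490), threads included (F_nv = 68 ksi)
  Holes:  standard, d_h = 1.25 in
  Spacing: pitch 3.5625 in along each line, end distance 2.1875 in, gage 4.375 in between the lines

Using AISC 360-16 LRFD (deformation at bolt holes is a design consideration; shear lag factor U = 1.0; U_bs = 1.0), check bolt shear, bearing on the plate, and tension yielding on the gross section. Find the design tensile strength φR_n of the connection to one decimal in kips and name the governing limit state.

Bolt shear: A_b = π(1.125)²/4 = 0.99402 in². φR_n = 0.75 × 68 × 0.99402 × 6 × 2 = 608.3 kips.
Bearing (0.75 in plate, F_u = 58 ksi): end bolts L_c = 2.1875 − 1.25/2 = 1.5625, R_n = min(1.2×1.5625×0.75×58, 2.4×1.125×0.75×58) = 81.563 kips/bolt; interior L_c = 3.5625 − 1.25 = 2.3125, R_n = 117.45 kips/bolt. φR_n = 0.75 × (2×81.563 + 4×117.45) = 474.7 kips.
Tension yield (gross): A_g = 8.875×0.75 = 6.6563 in². φR_n = 0.90 × 36 × 6.6563 = 215.7 kips.
Governing: min(608.3, 474.7, 215.7) = 215.7 kips → gross-section yield.

215.7 kips (gross-section yield governs)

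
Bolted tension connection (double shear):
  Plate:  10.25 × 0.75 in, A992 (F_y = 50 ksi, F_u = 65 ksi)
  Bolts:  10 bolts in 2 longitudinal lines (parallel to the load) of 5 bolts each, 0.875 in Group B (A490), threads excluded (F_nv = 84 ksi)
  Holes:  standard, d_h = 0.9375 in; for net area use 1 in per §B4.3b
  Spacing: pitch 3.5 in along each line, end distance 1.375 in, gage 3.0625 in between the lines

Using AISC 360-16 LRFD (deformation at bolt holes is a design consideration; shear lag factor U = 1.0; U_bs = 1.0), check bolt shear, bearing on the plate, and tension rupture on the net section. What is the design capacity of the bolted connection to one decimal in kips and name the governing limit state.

301.6 kips (net-section rupture governs)

Bolt shear: A_b = π(0.875)²/4 = 0.60132 in². φR_n = 0.75 × 84 × 0.60132 × 10 × 2 = 757.7 kips.
Bearing (0.75 in plate, F_u = 65 ksi): end bolts L_c = 1.375 − 0.9375/2 = 0.90625, R_n = min(1.2×0.90625×0.75×65, 2.4×0.875×0.75×65) = 53.016 kips/bolt; interior L_c = 3.5 − 0.9375 = 2.5625, R_n = 102.38 kips/bolt. φR_n = 0.75 × (2×53.016 + 8×102.38) = 693.8 kips.
Tension rupture (net): A_n = (10.25 − 2×1)×0.75 = 6.1875 in² (U = 1.0, A_e = A_n). φR_n = 0.75 × 65 × 6.1875 = 301.6 kips.
Governing: min(757.7, 693.8, 301.6) = 301.6 kips → net-section rupture.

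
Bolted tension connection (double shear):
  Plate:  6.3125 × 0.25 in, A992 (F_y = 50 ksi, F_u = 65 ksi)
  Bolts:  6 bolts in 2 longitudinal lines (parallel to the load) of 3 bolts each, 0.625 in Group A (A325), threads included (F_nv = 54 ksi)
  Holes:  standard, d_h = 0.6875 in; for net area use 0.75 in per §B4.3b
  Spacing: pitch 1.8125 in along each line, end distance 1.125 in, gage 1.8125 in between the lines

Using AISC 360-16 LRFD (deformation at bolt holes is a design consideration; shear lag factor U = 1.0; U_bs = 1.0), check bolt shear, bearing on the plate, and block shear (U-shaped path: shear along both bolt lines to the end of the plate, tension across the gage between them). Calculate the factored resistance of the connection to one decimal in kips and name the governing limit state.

Bolt shear: A_b = π(0.625)²/4 = 0.3068 in². φR_n = 0.75 × 54 × 0.3068 × 6 × 2 = 149.1 kips.
Bearing (0.25 in plate, F_u = 65 ksi): end bolts L_c = 1.125 − 0.6875/2 = 0.78125, R_n = min(1.2×0.78125×0.25×65, 2.4×0.625×0.25×65) = 15.234 kips/bolt; interior L_c = 1.8125 − 0.6875 = 1.125, R_n = 21.938 kips/bolt. φR_n = 0.75 × (2×15.234 + 4×21.938) = 88.7 kips.
Block shear: shear path 2×[1.125+2×1.8125] = 2×4.75 in, A_gv = 2.375, A_nv = 2×(4.75 − 2.5×0.75)×0.25 = 1.4375 in²; tension across gage: (1.8125 − 1×0.75)×0.25 = 0.26563 in². R_n = min(0.6×65×1.4375, 0.6×50×2.375) + 1.0×65×0.26563 = min(56.063, 71.25) + 17.266 = 73.329 kips. φR_n = 0.75 × 73.329 = 55.0 kips.
Governing: min(149.1, 88.7, 55.0) = 55.0 kips → block shear.

55.0 kips (block shear governs)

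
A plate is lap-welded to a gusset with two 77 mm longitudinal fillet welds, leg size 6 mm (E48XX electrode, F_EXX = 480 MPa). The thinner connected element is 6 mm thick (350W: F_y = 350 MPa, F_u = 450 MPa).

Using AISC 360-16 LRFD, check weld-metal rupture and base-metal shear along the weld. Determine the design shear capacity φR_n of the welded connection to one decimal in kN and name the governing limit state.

Weld metal: throat = 0.707×6 = 4.242 mm, L = 2×77 = 154 mm. φR_n = 0.75 × 0.6 × 480 × 4.242 × 154 = 141.1 kN.
Base metal shear (6 mm plate): yield φR_n = 1.0×0.6×350×6×154 = 194.0 kN; rupture φR_n = 0.75×0.6×450×6×154 = 187.1 kN; take 187.1 kN (rupture).
Governing: min(141.1, 187.1) = 141.1 kN → weld metal.

141.1 kN (weld metal governs)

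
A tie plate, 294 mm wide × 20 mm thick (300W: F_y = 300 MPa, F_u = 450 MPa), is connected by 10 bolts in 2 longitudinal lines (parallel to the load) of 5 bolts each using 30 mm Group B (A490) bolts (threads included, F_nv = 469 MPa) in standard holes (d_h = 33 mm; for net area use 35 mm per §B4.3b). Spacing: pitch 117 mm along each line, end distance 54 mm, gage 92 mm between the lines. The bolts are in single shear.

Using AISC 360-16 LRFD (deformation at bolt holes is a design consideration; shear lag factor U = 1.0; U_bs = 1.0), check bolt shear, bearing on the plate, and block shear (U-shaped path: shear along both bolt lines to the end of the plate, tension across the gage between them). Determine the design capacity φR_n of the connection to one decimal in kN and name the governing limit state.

2486.4 kN (bolt shear governs)

Bolt shear: A_b = π(30)²/4 = 706.86 mm². φR_n = 0.75 × 469 × 706.86 × 10 × 1 = 2486.4 kN.
Bearing (20 mm plate, F_u = 450 MPa): end bolts L_c = 54 − 33/2 = 37.5, R_n = min(1.2×37.5×20×450, 2.4×30×20×450) = 405 kN/bolt; interior L_c = 117 − 33 = 84, R_n = 648 kN/bolt. φR_n = 0.75 × (2×405 + 8×648) = 4495.5 kN.
Block shear: shear path 2×[54+4×117] = 2×522 mm, A_gv = 20880, A_nv = 2×(522 − 4.5×35)×20 = 14580 mm²; tension across gage: (92 − 1×35)×20 = 1140 mm². R_n = min(0.6×450×14580, 0.6×300×20880) + 1.0×450×1140 = min(3936.6, 3758.4) + 513 = 4271.4 kN. φR_n = 0.75 × 4271.4 = 3203.6 kN.
Governing: min(2486.4, 4495.5, 3203.6) = 2486.4 kN → bolt shear.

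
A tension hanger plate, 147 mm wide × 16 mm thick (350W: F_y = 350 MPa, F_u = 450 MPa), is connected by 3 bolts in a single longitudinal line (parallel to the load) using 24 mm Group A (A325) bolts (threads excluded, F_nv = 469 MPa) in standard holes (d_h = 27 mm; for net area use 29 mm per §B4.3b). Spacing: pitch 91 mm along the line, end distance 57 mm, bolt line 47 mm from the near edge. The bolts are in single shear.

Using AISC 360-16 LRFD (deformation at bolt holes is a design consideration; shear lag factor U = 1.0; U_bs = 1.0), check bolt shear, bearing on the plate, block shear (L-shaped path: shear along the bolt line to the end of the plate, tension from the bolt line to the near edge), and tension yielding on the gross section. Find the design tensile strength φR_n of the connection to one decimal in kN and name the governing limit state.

477.4 kN (bolt shear governs)

Bolt shear: A_b = π(24)²/4 = 452.39 mm². φR_n = 0.75 × 469 × 452.39 × 3 × 1 = 477.4 kN.
Bearing (16 mm plate, F_u = 450 MPa): end bolts L_c = 57 − 27/2 = 43.5, R_n = min(1.2×43.5×16×450, 2.4×24×16×450) = 375.84 kN/bolt; interior L_c = 91 − 27 = 64, R_n = 414.72 kN/bolt. φR_n = 0.75 × (1×375.84 + 2×414.72) = 904.0 kN.
Block shear: shear path 1×[57+2×91] = 1×239 mm, A_gv = 3824, A_nv = 1×(239 − 2.5×29)×16 = 2664 mm²; tension to near edge: (47 − 0.5×29)×16 = 520 mm². R_n = min(0.6×450×2664, 0.6×350×3824) + 1.0×450×520 = min(719.28, 803.04) + 234 = 953.28 kN. φR_n = 0.75 × 953.28 = 715.0 kN.
Tension yield (gross): A_g = 147×16 = 2352 mm². φR_n = 0.90 × 350 × 2352 = 740.9 kN.
Governing: min(477.4, 904.0, 715.0, 740.9) = 477.4 kN → bolt shear.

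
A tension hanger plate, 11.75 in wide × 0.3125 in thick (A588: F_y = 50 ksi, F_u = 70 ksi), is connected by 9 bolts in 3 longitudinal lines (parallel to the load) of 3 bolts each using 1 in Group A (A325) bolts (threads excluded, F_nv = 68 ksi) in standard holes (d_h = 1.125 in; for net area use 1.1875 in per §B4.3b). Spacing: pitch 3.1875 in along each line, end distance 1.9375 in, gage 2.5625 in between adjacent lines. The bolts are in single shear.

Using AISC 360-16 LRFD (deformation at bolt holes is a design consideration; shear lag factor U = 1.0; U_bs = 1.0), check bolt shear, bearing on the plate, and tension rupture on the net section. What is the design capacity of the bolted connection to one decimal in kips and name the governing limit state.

Bolt shear: A_b = π(1)²/4 = 0.7854 in². φR_n = 0.75 × 68 × 0.7854 × 9 × 1 = 360.5 kips.
Bearing (0.3125 in plate, F_u = 70 ksi): end bolts L_c = 1.9375 − 1.125/2 = 1.375, R_n = min(1.2×1.375×0.3125×70, 2.4×1×0.3125×70) = 36.094 kips/bolt; interior L_c = 3.1875 − 1.125 = 2.0625, R_n = 52.5 kips/bolt. φR_n = 0.75 × (3×36.094 + 6×52.5) = 317.5 kips.
Tension rupture (net): A_n = (11.75 − 3×1.1875)×0.3125 = 2.5586 in² (U = 1.0, A_e = A_n). φR_n = 0.75 × 70 × 2.5586 = 134.3 kips.
Governing: min(360.5, 317.5, 134.3) = 134.3 kips → net-section rupture.

134.3 kips (net-section rupture governs)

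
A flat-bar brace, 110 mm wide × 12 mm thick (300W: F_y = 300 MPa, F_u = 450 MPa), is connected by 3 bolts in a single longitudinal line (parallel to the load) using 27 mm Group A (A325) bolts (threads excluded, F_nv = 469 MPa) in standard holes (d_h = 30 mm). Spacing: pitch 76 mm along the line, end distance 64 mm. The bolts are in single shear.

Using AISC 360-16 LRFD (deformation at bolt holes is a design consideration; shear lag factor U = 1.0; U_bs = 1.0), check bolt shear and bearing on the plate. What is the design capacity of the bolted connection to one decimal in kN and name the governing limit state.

Bolt shear: A_b = π(27)²/4 = 572.56 mm². φR_n = 0.75 × 469 × 572.56 × 3 × 1 = 604.2 kN.
Bearing (12 mm plate, F_u = 450 MPa): end bolts L_c = 64 − 30/2 = 49, R_n = min(1.2×49×12×450, 2.4×27×12×450) = 317.52 kN/bolt; interior L_c = 76 − 30 = 46, R_n = 298.08 kN/bolt. φR_n = 0.75 × (1×317.52 + 2×298.08) = 685.3 kN.
Governing: min(604.2, 685.3) = 604.2 kN → bolt shear.

604.2 kN (bolt shear governs)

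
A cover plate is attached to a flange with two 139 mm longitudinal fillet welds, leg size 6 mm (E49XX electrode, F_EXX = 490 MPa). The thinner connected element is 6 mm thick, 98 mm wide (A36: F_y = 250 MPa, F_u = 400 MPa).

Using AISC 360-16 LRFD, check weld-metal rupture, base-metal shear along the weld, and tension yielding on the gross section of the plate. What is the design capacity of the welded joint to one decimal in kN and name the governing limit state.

Weld metal: throat = 0.707×6 = 4.242 mm, L = 2×139 = 278 mm. φR_n = 0.75 × 0.6 × 490 × 4.242 × 278 = 260.0 kN.
Base metal shear (6 mm plate): yield φR_n = 1.0×0.6×250×6×278 = 250.2 kN; rupture φR_n = 0.75×0.6×400×6×278 = 300.2 kN; take 250.2 kN (yield).
Tension yield (gross): A_g = 98×6 = 588 mm². φR_n = 0.90 × 250 × 588 = 132.3 kN.
Governing: min(260.0, 250.2, 132.3) = 132.3 kN → gross-section yield.

132.3 kN (gross-section yield governs)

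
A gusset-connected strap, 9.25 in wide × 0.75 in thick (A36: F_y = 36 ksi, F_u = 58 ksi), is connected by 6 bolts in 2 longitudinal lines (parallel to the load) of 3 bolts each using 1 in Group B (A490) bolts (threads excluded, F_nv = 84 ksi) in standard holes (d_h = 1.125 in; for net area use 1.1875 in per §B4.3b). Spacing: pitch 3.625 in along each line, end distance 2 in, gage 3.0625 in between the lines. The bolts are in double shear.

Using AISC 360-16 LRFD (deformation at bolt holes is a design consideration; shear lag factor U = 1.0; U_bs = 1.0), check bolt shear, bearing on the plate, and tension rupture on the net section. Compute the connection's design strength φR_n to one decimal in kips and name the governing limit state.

224.3 kips (net-section rupture governs)

Bolt shear: A_b = π(1)²/4 = 0.7854 in². φR_n = 0.75 × 84 × 0.7854 × 6 × 2 = 593.8 kips.
Bearing (0.75 in plate, F_u = 58 ksi): end bolts L_c = 2 − 1.125/2 = 1.4375, R_n = min(1.2×1.4375×0.75×58, 2.4×1×0.75×58) = 75.038 kips/bolt; interior L_c = 3.625 − 1.125 = 2.5, R_n = 104.4 kips/bolt. φR_n = 0.75 × (2×75.038 + 4×104.4) = 425.8 kips.
Tension rupture (net): A_n = (9.25 − 2×1.1875)×0.75 = 5.1563 in² (U = 1.0, A_e = A_n). φR_n = 0.75 × 58 × 5.1563 = 224.3 kips.
Governing: min(593.8, 425.8, 224.3) = 224.3 kips → net-section rupture.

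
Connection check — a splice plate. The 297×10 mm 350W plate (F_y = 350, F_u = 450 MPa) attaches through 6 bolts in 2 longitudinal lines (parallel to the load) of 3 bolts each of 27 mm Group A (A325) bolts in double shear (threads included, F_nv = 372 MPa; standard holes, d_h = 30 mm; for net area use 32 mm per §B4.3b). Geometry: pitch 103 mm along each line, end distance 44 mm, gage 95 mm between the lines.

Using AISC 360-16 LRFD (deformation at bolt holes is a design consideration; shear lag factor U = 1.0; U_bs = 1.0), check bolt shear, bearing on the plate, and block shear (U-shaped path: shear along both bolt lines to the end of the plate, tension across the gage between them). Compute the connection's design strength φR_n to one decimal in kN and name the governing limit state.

901.1 kN (block shear governs)

Bolt shear: A_b = π(27)²/4 = 572.56 mm². φR_n = 0.75 × 372 × 572.56 × 6 × 2 = 1916.9 kN.
Bearing (10 mm plate, F_u = 450 MPa): end bolts L_c = 44 − 30/2 = 29, R_n = min(1.2×29×10×450, 2.4×27×10×450) = 156.6 kN/bolt; interior L_c = 103 − 30 = 73, R_n = 291.6 kN/bolt. φR_n = 0.75 × (2×156.6 + 4×291.6) = 1109.7 kN.
Block shear: shear path 2×[44+2×103] = 2×250 mm, A_gv = 5000, A_nv = 2×(250 − 2.5×32)×10 = 3400 mm²; tension across gage: (95 − 1×32)×10 = 630 mm². R_n = min(0.6×450×3400, 0.6×350×5000) + 1.0×450×630 = min(918, 1050) + 283.5 = 1201.5 kN. φR_n = 0.75 × 1201.5 = 901.1 kN.
Governing: min(1916.9, 1109.7, 901.1) = 901.1 kN → block shear.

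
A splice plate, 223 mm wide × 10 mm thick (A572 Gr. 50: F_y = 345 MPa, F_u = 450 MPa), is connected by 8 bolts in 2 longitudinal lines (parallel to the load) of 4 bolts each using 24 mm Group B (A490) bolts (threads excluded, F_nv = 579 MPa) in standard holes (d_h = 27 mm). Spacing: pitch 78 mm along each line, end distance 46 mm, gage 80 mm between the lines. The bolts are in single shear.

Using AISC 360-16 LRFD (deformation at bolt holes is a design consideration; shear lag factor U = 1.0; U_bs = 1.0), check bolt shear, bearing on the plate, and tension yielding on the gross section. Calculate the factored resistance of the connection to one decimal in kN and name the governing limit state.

692.4 kN (gross-section yield governs)

Bolt shear: A_b = π(24)²/4 = 452.39 mm². φR_n = 0.75 × 579 × 452.39 × 8 × 1 = 1571.6 kN.
Bearing (10 mm plate, F_u = 450 MPa): end bolts L_c = 46 − 27/2 = 32.5, R_n = min(1.2×32.5×10×450, 2.4×24×10×450) = 175.5 kN/bolt; interior L_c = 78 − 27 = 51, R_n = 259.2 kN/bolt. φR_n = 0.75 × (2×175.5 + 6×259.2) = 1429.7 kN.
Tension yield (gross): A_g = 223×10 = 2230 mm². φR_n = 0.90 × 345 × 2230 = 692.4 kN.
Governing: min(1571.6, 1429.7, 692.4) = 692.4 kN → gross-section yield.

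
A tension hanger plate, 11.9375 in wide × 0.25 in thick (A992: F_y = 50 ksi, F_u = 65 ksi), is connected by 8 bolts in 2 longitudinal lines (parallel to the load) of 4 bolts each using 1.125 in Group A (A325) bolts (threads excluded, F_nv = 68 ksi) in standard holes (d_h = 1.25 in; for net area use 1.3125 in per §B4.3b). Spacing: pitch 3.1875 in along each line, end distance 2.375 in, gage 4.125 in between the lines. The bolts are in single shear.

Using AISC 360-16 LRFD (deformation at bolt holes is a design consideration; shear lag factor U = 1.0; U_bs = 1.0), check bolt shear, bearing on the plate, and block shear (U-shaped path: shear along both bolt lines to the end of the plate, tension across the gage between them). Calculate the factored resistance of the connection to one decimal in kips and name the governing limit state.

141.7 kips (block shear governs)

Bolt shear: A_b = π(1.125)²/4 = 0.99402 in². φR_n = 0.75 × 68 × 0.99402 × 8 × 1 = 405.6 kips.
Bearing (0.25 in plate, F_u = 65 ksi): end bolts L_c = 2.375 − 1.25/2 = 1.75, R_n = min(1.2×1.75×0.25×65, 2.4×1.125×0.25×65) = 34.125 kips/bolt; interior L_c = 3.1875 − 1.25 = 1.9375, R_n = 37.781 kips/bolt. φR_n = 0.75 × (2×34.125 + 6×37.781) = 221.2 kips.
Block shear: shear path 2×[2.375+3×3.1875] = 2×11.9375 in, A_gv = 5.9688, A_nv = 2×(11.9375 − 3.5×1.3125)×0.25 = 3.6719 in²; tension across gage: (4.125 − 1×1.3125)×0.25 = 0.70313 in². R_n = min(0.6×65×3.6719, 0.6×50×5.9688) + 1.0×65×0.70313 = min(143.2, 179.06) + 45.703 = 188.9 kips. φR_n = 0.75 × 188.9 = 141.7 kips.
Governing: min(405.6, 221.2, 141.7) = 141.7 kips → block shear.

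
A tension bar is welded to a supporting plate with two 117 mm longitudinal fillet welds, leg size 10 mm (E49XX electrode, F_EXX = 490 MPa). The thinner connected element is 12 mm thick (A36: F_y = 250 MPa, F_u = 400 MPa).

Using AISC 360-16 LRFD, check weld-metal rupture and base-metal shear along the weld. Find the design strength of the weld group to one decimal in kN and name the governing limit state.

364.8 kN (weld metal governs)

Weld metal: throat = 0.707×10 = 7.07 mm, L = 2×117 = 234 mm. φR_n = 0.75 × 0.6 × 490 × 7.07 × 234 = 364.8 kN.
Base metal shear (12 mm plate): yield φR_n = 1.0×0.6×250×12×234 = 421.2 kN; rupture φR_n = 0.75×0.6×400×12×234 = 505.4 kN; take 421.2 kN (yield).
Governing: min(364.8, 421.2) = 364.8 kN → weld metal.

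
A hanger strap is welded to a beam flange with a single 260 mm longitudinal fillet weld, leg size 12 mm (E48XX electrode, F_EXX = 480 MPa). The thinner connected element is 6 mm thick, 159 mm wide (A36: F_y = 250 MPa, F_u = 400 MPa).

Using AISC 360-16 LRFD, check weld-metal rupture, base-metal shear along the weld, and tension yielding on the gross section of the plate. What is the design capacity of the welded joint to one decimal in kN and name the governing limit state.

Weld metal: throat = 0.707×12 = 8.484 mm, L = 260 mm. φR_n = 0.75 × 0.6 × 480 × 8.484 × 260 = 476.5 kN.
Base metal shear (6 mm plate): yield φR_n = 1.0×0.6×250×6×260 = 234.0 kN; rupture φR_n = 0.75×0.6×400×6×260 = 280.8 kN; take 234.0 kN (yield).
Tension yield (gross): A_g = 159×6 = 954 mm². φR_n = 0.90 × 250 × 954 = 214.7 kN.
Governing: min(476.5, 234.0, 214.7) = 214.7 kN → gross-section yield.

214.7 kN (gross-section yield governs)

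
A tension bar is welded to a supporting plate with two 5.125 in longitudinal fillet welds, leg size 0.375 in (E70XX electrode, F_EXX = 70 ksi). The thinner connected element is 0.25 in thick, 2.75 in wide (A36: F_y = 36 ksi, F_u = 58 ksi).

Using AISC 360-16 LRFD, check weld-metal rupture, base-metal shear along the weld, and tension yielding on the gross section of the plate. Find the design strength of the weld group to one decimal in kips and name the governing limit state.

22.3 kips (gross-section yield governs)

Weld metal: throat = 0.707×0.375 = 0.26513 in, L = 2×5.125 = 10.25 in. φR_n = 0.75 × 0.6 × 70 × 0.26513 × 10.25 = 85.6 kips.
Base metal shear (0.25 in plate): yield φR_n = 1.0×0.6×36×0.25×10.25 = 55.4 kips; rupture φR_n = 0.75×0.6×58×0.25×10.25 = 66.9 kips; take 55.4 kips (yield).
Tension yield (gross): A_g = 2.75×0.25 = 0.6875 in². φR_n = 0.90 × 36 × 0.6875 = 22.3 kips.
Governing: min(85.6, 55.4, 22.3) = 22.3 kips → gross-section yield.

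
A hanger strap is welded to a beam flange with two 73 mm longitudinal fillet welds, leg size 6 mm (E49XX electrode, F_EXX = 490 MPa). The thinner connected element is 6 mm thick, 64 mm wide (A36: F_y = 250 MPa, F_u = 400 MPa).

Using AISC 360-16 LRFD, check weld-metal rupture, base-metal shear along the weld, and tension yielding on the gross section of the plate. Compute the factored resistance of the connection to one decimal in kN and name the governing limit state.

Weld metal: throat = 0.707×6 = 4.242 mm, L = 2×73 = 146 mm. φR_n = 0.75 × 0.6 × 490 × 4.242 × 146 = 136.6 kN.
Base metal shear (6 mm plate): yield φR_n = 1.0×0.6×250×6×146 = 131.4 kN; rupture φR_n = 0.75×0.6×400×6×146 = 157.7 kN; take 131.4 kN (yield).
Tension yield (gross): A_g = 64×6 = 384 mm². φR_n = 0.90 × 250 × 384 = 86.4 kN.
Governing: min(136.6, 131.4, 86.4) = 86.4 kN → gross-section yield.

86.4 kN (gross-section yield governs)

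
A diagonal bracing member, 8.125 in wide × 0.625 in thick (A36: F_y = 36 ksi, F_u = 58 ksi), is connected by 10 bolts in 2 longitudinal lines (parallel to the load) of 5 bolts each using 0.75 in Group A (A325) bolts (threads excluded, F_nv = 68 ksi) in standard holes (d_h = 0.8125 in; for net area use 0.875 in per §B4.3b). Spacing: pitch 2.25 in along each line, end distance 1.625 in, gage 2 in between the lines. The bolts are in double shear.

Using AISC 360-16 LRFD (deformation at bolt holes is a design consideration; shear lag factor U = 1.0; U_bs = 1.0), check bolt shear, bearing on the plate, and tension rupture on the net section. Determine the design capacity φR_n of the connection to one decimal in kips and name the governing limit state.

173.3 kips (net-section rupture governs)

Bolt shear: A_b = π(0.75)²/4 = 0.44179 in². φR_n = 0.75 × 68 × 0.44179 × 10 × 2 = 450.6 kips.
Bearing (0.625 in plate, F_u = 58 ksi): end bolts L_c = 1.625 − 0.8125/2 = 1.21875, R_n = min(1.2×1.21875×0.625×58, 2.4×0.75×0.625×58) = 53.016 kips/bolt; interior L_c = 2.25 − 0.8125 = 1.4375, R_n = 62.531 kips/bolt. φR_n = 0.75 × (2×53.016 + 8×62.531) = 454.7 kips.
Tension rupture (net): A_n = (8.125 − 2×0.875)×0.625 = 3.9844 in² (U = 1.0, A_e = A_n). φR_n = 0.75 × 58 × 3.9844 = 173.3 kips.
Governing: min(450.6, 454.7, 173.3) = 173.3 kips → net-section rupture.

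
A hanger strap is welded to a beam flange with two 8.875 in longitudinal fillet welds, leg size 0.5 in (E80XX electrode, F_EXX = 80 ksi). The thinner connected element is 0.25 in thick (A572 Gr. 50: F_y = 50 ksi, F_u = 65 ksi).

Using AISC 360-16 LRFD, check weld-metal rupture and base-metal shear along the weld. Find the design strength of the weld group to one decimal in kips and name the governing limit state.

Weld metal: throat = 0.707×0.5 = 0.3535 in, L = 2×8.875 = 17.75 in. φR_n = 0.75 × 0.6 × 80 × 0.3535 × 17.75 = 225.9 kips.
Base metal shear (0.25 in plate): yield φR_n = 1.0×0.6×50×0.25×17.75 = 133.1 kips; rupture φR_n = 0.75×0.6×65×0.25×17.75 = 129.8 kips; take 129.8 kips (rupture).
Governing: min(225.9, 129.8) = 129.8 kips → base-metal shear.

129.8 kips (base-metal shear governs)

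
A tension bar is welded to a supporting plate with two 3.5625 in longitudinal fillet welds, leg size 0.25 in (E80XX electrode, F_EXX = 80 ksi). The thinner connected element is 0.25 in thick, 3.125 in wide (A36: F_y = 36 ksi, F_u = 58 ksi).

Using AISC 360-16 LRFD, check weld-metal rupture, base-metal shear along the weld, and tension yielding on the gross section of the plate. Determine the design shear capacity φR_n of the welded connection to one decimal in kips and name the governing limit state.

Weld metal: throat = 0.707×0.25 = 0.17675 in, L = 2×3.5625 = 7.125 in. φR_n = 0.75 × 0.6 × 80 × 0.17675 × 7.125 = 45.3 kips.
Base metal shear (0.25 in plate): yield φR_n = 1.0×0.6×36×0.25×7.125 = 38.5 kips; rupture φR_n = 0.75×0.6×58×0.25×7.125 = 46.5 kips; take 38.5 kips (yield).
Tension yield (gross): A_g = 3.125×0.25 = 0.78125 in². φR_n = 0.90 × 36 × 0.78125 = 25.3 kips.
Governing: min(45.3, 38.5, 25.3) = 25.3 kips → gross-section yield.

25.3 kips (gross-section yield governs)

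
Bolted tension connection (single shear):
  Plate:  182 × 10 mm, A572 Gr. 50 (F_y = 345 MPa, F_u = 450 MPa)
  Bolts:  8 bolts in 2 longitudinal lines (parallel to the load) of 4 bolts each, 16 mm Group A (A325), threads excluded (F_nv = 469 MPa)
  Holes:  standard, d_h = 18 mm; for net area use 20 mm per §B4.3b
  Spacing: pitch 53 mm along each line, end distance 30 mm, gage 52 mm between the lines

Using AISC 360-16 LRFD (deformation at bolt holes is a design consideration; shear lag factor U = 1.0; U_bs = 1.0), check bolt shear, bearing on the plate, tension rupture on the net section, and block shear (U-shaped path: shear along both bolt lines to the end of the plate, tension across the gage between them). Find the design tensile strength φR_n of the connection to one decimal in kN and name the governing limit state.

479.3 kN (net-section rupture governs)

Bolt shear: A_b = π(16)²/4 = 201.06 mm². φR_n = 0.75 × 469 × 201.06 × 8 × 1 = 565.8 kN.
Bearing (10 mm plate, F_u = 450 MPa): end bolts L_c = 30 − 18/2 = 21, R_n = min(1.2×21×10×450, 2.4×16×10×450) = 113.4 kN/bolt; interior L_c = 53 − 18 = 35, R_n = 172.8 kN/bolt. φR_n = 0.75 × (2×113.4 + 6×172.8) = 947.7 kN.
Tension rupture (net): A_n = (182 − 2×20)×10 = 1420 mm² (U = 1.0, A_e = A_n). φR_n = 0.75 × 450 × 1420 = 479.3 kN.
Block shear: shear path 2×[30+3×53] = 2×189 mm, A_gv = 3780, A_nv = 2×(189 − 3.5×20)×10 = 2380 mm²; tension across gage: (52 − 1×20)×10 = 320 mm². R_n = min(0.6×450×2380, 0.6×345×3780) + 1.0×450×320 = min(642.6, 782.46) + 144 = 786.6 kN. φR_n = 0.75 × 786.6 = 590.0 kN.
Governing: min(565.8, 947.7, 479.3, 590.0) = 479.3 kN → net-section rupture.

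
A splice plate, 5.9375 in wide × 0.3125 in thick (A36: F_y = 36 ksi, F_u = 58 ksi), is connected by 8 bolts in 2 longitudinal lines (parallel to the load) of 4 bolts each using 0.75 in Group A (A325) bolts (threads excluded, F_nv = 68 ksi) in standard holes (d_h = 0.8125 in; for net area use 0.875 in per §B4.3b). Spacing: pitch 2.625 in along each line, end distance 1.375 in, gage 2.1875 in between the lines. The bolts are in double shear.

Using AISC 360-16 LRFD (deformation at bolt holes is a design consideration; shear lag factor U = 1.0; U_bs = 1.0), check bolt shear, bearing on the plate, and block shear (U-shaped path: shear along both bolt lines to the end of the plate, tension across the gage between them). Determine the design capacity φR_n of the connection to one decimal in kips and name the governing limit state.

Bolt shear: A_b = π(0.75)²/4 = 0.44179 in². φR_n = 0.75 × 68 × 0.44179 × 8 × 2 = 360.5 kips.
Bearing (0.3125 in plate, F_u = 58 ksi): end bolts L_c = 1.375 − 0.8125/2 = 0.96875, R_n = min(1.2×0.96875×0.3125×58, 2.4×0.75×0.3125×58) = 21.07 kips/bolt; interior L_c = 2.625 − 0.8125 = 1.8125, R_n = 32.625 kips/bolt. φR_n = 0.75 × (2×21.07 + 6×32.625) = 178.4 kips.
Block shear: shear path 2×[1.375+3×2.625] = 2×9.25 in, A_gv = 5.7813, A_nv = 2×(9.25 − 3.5×0.875)×0.3125 = 3.8672 in²; tension across gage: (2.1875 − 1×0.875)×0.3125 = 0.41016 in². R_n = min(0.6×58×3.8672, 0.6×36×5.7813) + 1.0×58×0.41016 = min(134.58, 124.88) + 23.789 = 148.67 kips. φR_n = 0.75 × 148.67 = 111.5 kips.
Governing: min(360.5, 178.4, 111.5) = 111.5 kips → block shear.

111.5 kips (block shear governs)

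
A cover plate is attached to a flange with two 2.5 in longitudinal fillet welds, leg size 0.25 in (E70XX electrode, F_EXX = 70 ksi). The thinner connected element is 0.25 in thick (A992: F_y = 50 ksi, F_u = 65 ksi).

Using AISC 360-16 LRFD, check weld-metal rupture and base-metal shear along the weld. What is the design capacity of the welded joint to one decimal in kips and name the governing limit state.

27.8 kips (weld metal governs)

Weld metal: throat = 0.707×0.25 = 0.17675 in, L = 2×2.5 = 5 in. φR_n = 0.75 × 0.6 × 70 × 0.17675 × 5 = 27.8 kips.
Base metal shear (0.25 in plate): yield φR_n = 1.0×0.6×50×0.25×5 = 37.5 kips; rupture φR_n = 0.75×0.6×65×0.25×5 = 36.6 kips; take 36.6 kips (rupture).
Governing: min(27.8, 36.6) = 27.8 kips → weld metal.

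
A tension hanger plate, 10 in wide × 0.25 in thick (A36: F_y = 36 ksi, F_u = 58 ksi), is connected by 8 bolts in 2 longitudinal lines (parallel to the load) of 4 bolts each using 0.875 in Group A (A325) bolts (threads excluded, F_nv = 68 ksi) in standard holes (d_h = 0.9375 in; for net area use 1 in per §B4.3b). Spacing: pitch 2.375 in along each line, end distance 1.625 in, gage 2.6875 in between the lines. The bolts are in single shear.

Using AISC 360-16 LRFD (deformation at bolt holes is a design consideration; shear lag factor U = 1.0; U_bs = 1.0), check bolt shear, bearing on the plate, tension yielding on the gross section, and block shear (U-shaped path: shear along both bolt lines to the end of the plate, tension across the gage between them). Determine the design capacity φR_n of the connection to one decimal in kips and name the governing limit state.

81.0 kips (gross-section yield governs)

Bolt shear: A_b = π(0.875)²/4 = 0.60132 in². φR_n = 0.75 × 68 × 0.60132 × 8 × 1 = 245.3 kips.
Bearing (0.25 in plate, F_u = 58 ksi): end bolts L_c = 1.625 − 0.9375/2 = 1.15625, R_n = min(1.2×1.15625×0.25×58, 2.4×0.875×0.25×58) = 20.119 kips/bolt; interior L_c = 2.375 − 0.9375 = 1.4375, R_n = 25.013 kips/bolt. φR_n = 0.75 × (2×20.119 + 6×25.013) = 142.7 kips.
Tension yield (gross): A_g = 10×0.25 = 2.5 in². φR_n = 0.90 × 36 × 2.5 = 81.0 kips.
Block shear: shear path 2×[1.625+3×2.375] = 2×8.75 in, A_gv = 4.375, A_nv = 2×(8.75 − 3.5×1)×0.25 = 2.625 in²; tension across gage: (2.6875 − 1×1)×0.25 = 0.42188 in². R_n = min(0.6×58×2.625, 0.6×36×4.375) + 1.0×58×0.42188 = min(91.35, 94.5) + 24.469 = 115.82 kips. φR_n = 0.75 × 115.82 = 86.9 kips.
Governing: min(245.3, 142.7, 81.0, 86.9) = 81.0 kips → gross-section yield.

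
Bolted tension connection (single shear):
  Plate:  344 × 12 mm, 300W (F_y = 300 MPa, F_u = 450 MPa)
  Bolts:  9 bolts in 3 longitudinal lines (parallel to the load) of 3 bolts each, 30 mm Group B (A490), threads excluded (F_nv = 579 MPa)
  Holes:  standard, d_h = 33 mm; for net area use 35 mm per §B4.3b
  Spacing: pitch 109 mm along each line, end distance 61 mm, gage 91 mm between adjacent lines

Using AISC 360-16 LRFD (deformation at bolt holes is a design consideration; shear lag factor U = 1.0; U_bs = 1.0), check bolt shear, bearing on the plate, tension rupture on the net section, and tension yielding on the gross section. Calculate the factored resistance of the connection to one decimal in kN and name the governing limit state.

Bolt shear: A_b = π(30)²/4 = 706.86 mm². φR_n = 0.75 × 579 × 706.86 × 9 × 1 = 2762.6 kN.
Bearing (12 mm plate, F_u = 450 MPa): end bolts L_c = 61 − 33/2 = 44.5, R_n = min(1.2×44.5×12×450, 2.4×30×12×450) = 288.36 kN/bolt; interior L_c = 109 − 33 = 76, R_n = 388.8 kN/bolt. φR_n = 0.75 × (3×288.36 + 6×388.8) = 2398.4 kN.
Tension rupture (net): A_n = (344 − 3×35)×12 = 2868 mm² (U = 1.0, A_e = A_n). φR_n = 0.75 × 450 × 2868 = 968.0 kN.
Tension yield (gross): A_g = 344×12 = 4128 mm². φR_n = 0.90 × 300 × 4128 = 1114.6 kN.
Governing: min(2762.6, 2398.4, 968.0, 1114.6) = 968.0 kN → net-section rupture.

968.0 kN (net-section rupture governs)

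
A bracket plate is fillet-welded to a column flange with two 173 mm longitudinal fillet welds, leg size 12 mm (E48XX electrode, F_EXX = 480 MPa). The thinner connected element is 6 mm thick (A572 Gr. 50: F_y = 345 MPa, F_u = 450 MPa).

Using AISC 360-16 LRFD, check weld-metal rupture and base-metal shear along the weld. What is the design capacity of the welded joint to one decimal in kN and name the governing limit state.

Weld metal: throat = 0.707×12 = 8.484 mm, L = 2×173 = 346 mm. φR_n = 0.75 × 0.6 × 480 × 8.484 × 346 = 634.1 kN.
Base metal shear (6 mm plate): yield φR_n = 1.0×0.6×345×6×346 = 429.7 kN; rupture φR_n = 0.75×0.6×450×6×346 = 420.4 kN; take 420.4 kN (rupture).
Governing: min(634.1, 420.4) = 420.4 kN → base-metal shear.

420.4 kN (base-metal shear governs)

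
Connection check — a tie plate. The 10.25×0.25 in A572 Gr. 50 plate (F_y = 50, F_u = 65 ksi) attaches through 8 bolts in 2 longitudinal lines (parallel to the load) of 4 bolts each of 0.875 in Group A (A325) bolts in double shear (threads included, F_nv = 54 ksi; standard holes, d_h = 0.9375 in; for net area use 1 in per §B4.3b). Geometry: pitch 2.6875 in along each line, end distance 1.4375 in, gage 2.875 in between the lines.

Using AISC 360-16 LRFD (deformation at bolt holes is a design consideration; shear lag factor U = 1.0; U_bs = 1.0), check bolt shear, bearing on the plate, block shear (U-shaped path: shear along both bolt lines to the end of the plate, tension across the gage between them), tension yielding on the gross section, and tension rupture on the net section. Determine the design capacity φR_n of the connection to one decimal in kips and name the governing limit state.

100.5 kips (net-section rupture governs)

Bolt shear: A_b = π(0.875)²/4 = 0.60132 in². φR_n = 0.75 × 54 × 0.60132 × 8 × 2 = 389.7 kips.
Bearing (0.25 in plate, F_u = 65 ksi): end bolts L_c = 1.4375 − 0.9375/2 = 0.96875, R_n = min(1.2×0.96875×0.25×65, 2.4×0.875×0.25×65) = 18.891 kips/bolt; interior L_c = 2.6875 − 0.9375 = 1.75, R_n = 34.125 kips/bolt. φR_n = 0.75 × (2×18.891 + 6×34.125) = 181.9 kips.
Block shear: shear path 2×[1.4375+3×2.6875] = 2×9.5 in, A_gv = 4.75, A_nv = 2×(9.5 − 3.5×1)×0.25 = 3 in²; tension across gage: (2.875 − 1×1)×0.25 = 0.46875 in². R_n = min(0.6×65×3, 0.6×50×4.75) + 1.0×65×0.46875 = min(117, 142.5) + 30.469 = 147.47 kips. φR_n = 0.75 × 147.47 = 110.6 kips.
Tension yield (gross): A_g = 10.25×0.25 = 2.5625 in². φR_n = 0.90 × 50 × 2.5625 = 115.3 kips.
Tension rupture (net): A_n = (10.25 − 2×1)×0.25 = 2.0625 in² (U = 1.0, A_e = A_n). φR_n = 0.75 × 65 × 2.0625 = 100.5 kips.
Governing: min(389.7, 181.9, 110.6, 115.3, 100.5) = 100.5 kips → net-section rupture.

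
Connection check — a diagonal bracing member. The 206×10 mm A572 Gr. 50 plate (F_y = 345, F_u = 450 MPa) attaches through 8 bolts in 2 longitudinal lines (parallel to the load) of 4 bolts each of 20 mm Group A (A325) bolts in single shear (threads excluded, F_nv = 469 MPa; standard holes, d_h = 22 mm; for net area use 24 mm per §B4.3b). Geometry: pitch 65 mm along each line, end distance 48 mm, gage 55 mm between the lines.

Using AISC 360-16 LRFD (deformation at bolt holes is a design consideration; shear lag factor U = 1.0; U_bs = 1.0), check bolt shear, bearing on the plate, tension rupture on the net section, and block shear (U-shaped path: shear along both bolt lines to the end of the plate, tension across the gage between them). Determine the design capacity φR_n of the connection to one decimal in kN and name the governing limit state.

533.3 kN (net-section rupture governs)

Bolt shear: A_b = π(20)²/4 = 314.16 mm². φR_n = 0.75 × 469 × 314.16 × 8 × 1 = 884.0 kN.
Bearing (10 mm plate, F_u = 450 MPa): end bolts L_c = 48 − 22/2 = 37, R_n = min(1.2×37×10×450, 2.4×20×10×450) = 199.8 kN/bolt; interior L_c = 65 − 22 = 43, R_n = 216 kN/bolt. φR_n = 0.75 × (2×199.8 + 6×216) = 1271.7 kN.
Tension rupture (net): A_n = (206 − 2×24)×10 = 1580 mm² (U = 1.0, A_e = A_n). φR_n = 0.75 × 450 × 1580 = 533.3 kN.
Block shear: shear path 2×[48+3×65] = 2×243 mm, A_gv = 4860, A_nv = 2×(243 − 3.5×24)×10 = 3180 mm²; tension across gage: (55 − 1×24)×10 = 310 mm². R_n = min(0.6×450×3180, 0.6×345×4860) + 1.0×450×310 = min(858.6, 1006) + 139.5 = 998.1 kN. φR_n = 0.75 × 998.1 = 748.6 kN.
Governing: min(884.0, 1271.7, 533.3, 748.6) = 533.3 kN → net-section rupture.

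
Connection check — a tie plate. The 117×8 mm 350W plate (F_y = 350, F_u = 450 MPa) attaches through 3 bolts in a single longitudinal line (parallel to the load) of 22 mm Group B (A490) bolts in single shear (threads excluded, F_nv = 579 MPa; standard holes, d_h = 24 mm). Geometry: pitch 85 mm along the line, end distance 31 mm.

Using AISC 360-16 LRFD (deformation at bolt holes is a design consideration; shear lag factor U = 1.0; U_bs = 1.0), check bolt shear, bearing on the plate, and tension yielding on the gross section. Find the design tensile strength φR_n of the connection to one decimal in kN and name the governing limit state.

294.8 kN (gross-section yield governs)

Bolt shear: A_b = π(22)²/4 = 380.13 mm². φR_n = 0.75 × 579 × 380.13 × 3 × 1 = 495.2 kN.
Bearing (8 mm plate, F_u = 450 MPa): end bolts L_c = 31 − 24/2 = 19, R_n = min(1.2×19×8×450, 2.4×22×8×450) = 82.08 kN/bolt; interior L_c = 85 − 24 = 61, R_n = 190.08 kN/bolt. φR_n = 0.75 × (1×82.08 + 2×190.08) = 346.7 kN.
Tension yield (gross): A_g = 117×8 = 936 mm². φR_n = 0.90 × 350 × 936 = 294.8 kN.
Governing: min(495.2, 346.7, 294.8) = 294.8 kN → gross-section yield.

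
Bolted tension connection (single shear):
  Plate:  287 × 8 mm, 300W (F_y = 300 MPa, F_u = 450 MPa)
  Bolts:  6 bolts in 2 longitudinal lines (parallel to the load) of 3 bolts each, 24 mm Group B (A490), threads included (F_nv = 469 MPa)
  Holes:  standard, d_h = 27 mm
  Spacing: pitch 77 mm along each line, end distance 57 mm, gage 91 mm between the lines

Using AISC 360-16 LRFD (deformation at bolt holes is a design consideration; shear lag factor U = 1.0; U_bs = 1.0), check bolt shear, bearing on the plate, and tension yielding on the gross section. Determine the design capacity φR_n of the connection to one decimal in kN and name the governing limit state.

619.9 kN (gross-section yield governs)

Bolt shear: A_b = π(24)²/4 = 452.39 mm². φR_n = 0.75 × 469 × 452.39 × 6 × 1 = 954.8 kN.
Bearing (8 mm plate, F_u = 450 MPa): end bolts L_c = 57 − 27/2 = 43.5, R_n = min(1.2×43.5×8×450, 2.4×24×8×450) = 187.92 kN/bolt; interior L_c = 77 − 27 = 50, R_n = 207.36 kN/bolt. φR_n = 0.75 × (2×187.92 + 4×207.36) = 904.0 kN.
Tension yield (gross): A_g = 287×8 = 2296 mm². φR_n = 0.90 × 300 × 2296 = 619.9 kN.
Governing: min(954.8, 904.0, 619.9) = 619.9 kN → gross-section yield.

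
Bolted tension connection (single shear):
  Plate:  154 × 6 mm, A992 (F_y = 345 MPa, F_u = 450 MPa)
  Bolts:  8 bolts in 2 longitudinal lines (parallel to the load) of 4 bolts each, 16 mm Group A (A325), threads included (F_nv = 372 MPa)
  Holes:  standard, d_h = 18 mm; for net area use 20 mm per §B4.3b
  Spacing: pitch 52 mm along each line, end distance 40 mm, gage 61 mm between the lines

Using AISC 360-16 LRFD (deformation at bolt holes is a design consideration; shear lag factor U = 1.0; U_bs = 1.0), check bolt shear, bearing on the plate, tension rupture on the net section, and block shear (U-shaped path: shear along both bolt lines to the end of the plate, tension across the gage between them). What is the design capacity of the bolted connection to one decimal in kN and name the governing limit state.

230.9 kN (net-section rupture governs)

Bolt shear: A_b = π(16)²/4 = 201.06 mm². φR_n = 0.75 × 372 × 201.06 × 8 × 1 = 448.8 kN.
Bearing (6 mm plate, F_u = 450 MPa): end bolts L_c = 40 − 18/2 = 31, R_n = min(1.2×31×6×450, 2.4×16×6×450) = 100.44 kN/bolt; interior L_c = 52 − 18 = 34, R_n = 103.68 kN/bolt. φR_n = 0.75 × (2×100.44 + 6×103.68) = 617.2 kN.
Tension rupture (net): A_n = (154 − 2×20)×6 = 684 mm² (U = 1.0, A_e = A_n). φR_n = 0.75 × 450 × 684 = 230.9 kN.
Block shear: shear path 2×[40+3×52] = 2×196 mm, A_gv = 2352, A_nv = 2×(196 − 3.5×20)×6 = 1512 mm²; tension across gage: (61 − 1×20)×6 = 246 mm². R_n = min(0.6×450×1512, 0.6×345×2352) + 1.0×450×246 = min(408.24, 486.86) + 110.7 = 518.94 kN. φR_n = 0.75 × 518.94 = 389.2 kN.
Governing: min(448.8, 617.2, 230.9, 389.2) = 230.9 kN → net-section rupture.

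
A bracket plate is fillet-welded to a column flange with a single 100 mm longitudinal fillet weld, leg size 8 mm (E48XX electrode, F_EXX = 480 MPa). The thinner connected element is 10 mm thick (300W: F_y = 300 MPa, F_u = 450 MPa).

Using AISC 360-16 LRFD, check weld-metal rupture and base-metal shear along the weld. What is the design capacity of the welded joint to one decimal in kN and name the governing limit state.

122.2 kN (weld metal governs)

Weld metal: throat = 0.707×8 = 5.656 mm, L = 100 mm. φR_n = 0.75 × 0.6 × 480 × 5.656 × 100 = 122.2 kN.
Base metal shear (10 mm plate): yield φR_n = 1.0×0.6×300×10×100 = 180.0 kN; rupture φR_n = 0.75×0.6×450×10×100 = 202.5 kN; take 180.0 kN (yield).
Governing: min(122.2, 180.0) = 122.2 kN → weld metal.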